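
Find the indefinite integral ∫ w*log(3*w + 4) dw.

w**2*log(3*w + 4)/2 - w**2/4 + 2*w/3 - 8*log(3*w + 4)/9 + C

Use integration by parts with u = log(3*w + 4), dv = w dw.
Then du = 3/(3*w + 4) dw and v = w**2/2.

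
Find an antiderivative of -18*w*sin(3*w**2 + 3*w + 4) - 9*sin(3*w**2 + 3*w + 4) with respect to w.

Let u = 3*w**2 + 3*w + 4, so du = (6*w + 3) dw.
Rewriting, the integral becomes -3·∫ sin(u) du = -3·-cos(u).
Substituting back, u = 3*w**2 + 3*w + 4.

3*cos(3*w**2 + 3*w + 4) + C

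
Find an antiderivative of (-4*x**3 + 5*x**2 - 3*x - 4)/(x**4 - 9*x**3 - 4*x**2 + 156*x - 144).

Factor the denominator: (x - 6)**2*(x - 1)*(x + 4).
Partial-fraction decomposition: -86/(125*(x + 4)) - 6/(125*(x - 1)) - 408/(125*(x - 6)) - 353/(25*(x - 6)**2).
Integrate each term; A/(x−a) gives A·log|x−a|; A/(x−a)² gives −A/(x−a).

-408*log(x - 6)/125 - 6*log(x - 1)/125 - 86*log(x + 4)/125 + 353/(25*x - 150) + C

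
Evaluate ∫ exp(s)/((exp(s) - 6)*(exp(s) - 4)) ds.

log(exp(s) - 6)/2 - log(exp(s) - 4)/2 + C

Let u = e^s, du = e^s ds.
The integral becomes ∫ du/((u-6)(u-4)); decompose into partial fractions.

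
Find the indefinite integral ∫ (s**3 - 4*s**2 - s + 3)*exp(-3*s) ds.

Use integration by parts with u = s**3 - 4*s**2 - s + 3, dv = exp(-3*s) ds, so v = -exp(-3*s)/3.
Apply parts 3 times (tabular method): alternate signs, differentiate u down to 0, integrate dv up.

(-s**3 + 3*s**2 + 3*s - 2)*exp(-3*s)/3 + C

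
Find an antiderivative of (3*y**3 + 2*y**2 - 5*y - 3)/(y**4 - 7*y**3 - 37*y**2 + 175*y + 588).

Factor the denominator: (y - 7)**2*(y + 3)*(y + 4).
Partial-fraction decomposition: 13/(11*(y + 4)) - 51/(100*(y + 3)) + 2561/(1100*(y - 7)) + 99/(10*(y - 7)**2).
Integrate each term; A/(y−a) gives A·log|y−a|; A/(y−a)² gives −A/(y−a).

2561*log(y - 7)/1100 - 51*log(y + 3)/100 + 13*log(y + 4)/11 - 99/(10*y - 70) + C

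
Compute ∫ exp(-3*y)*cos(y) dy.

exp(-3*y)*sin(y)/10 - 3*exp(-3*y)*cos(y)/10 + C

Let I denote the integral. Integrate by parts with u = cos(y), dv = exp(-3*y) dy, so v = -exp(-3*y)/3: I = -exp(-3*y)*cos(y)/3 − (1/3)·∫ exp(-3*y)*sin(y) dy.
Apply parts again with u = sin(y), dv = exp(-3*y) dy: ∫ exp(-3*y)*sin(y) dy = -exp(-3*y)*sin(y)/3 + (1/3)·I. Substituting back brings back I: I = exp(-3*y)*sin(y)/9 - exp(-3*y)*cos(y)/3 − (1/9)·I.
Solving for I: (1 + 1/9)·I equals the remaining terms, so I = (9/10)·(exp(-3*y)*sin(y)/9 - exp(-3*y)*cos(y)/3).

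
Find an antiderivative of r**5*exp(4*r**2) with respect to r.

(8*r**4 - 4*r**2 + 1)*exp(4*r**2)/64 + C

Let u = r², du = 2r dr; rewrite as (1/2)∫ u^2·exp(4u) du.
Now integrate by parts 2 times.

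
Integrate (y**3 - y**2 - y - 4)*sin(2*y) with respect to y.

Use integration by parts with u = y**3 - y**2 - y - 4, dv = sin(2*y) dy, so v = -cos(2*y)/2.
Apply parts 3 times (tabular method): alternate signs, differentiate u down to 0, integrate dv up.

-y**3*cos(2*y)/2 + 3*y**2*sin(2*y)/4 + y**2*cos(2*y)/2 - y*sin(2*y)/2 + 5*y*cos(2*y)/4 - 5*sin(2*y)/8 + 7*cos(2*y)/4 + C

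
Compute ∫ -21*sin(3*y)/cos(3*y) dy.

7*log(cos(3*y)) + C

Let u = cos(3*y), so du = (-3*sin(3*y)) dy.
Rewriting, the integral becomes 7·∫ 1/u du = 7·log(u).
Substituting back, u = cos(3*y).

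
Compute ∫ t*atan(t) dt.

Use integration by parts with u = arctan(t), dv = t dt.
Then du = 1/(t**2 + 1) dt.

t**2*atan(t)/2 - t/2 + atan(t)/2 + C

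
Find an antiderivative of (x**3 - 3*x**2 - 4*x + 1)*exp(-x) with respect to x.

(-x**3 + 4*x + 3)*exp(-x) + C

Use integration by parts with u = x**3 - 3*x**2 - 4*x + 1, dv = exp(-x) dx, so v = -exp(-x).
Apply parts 3 times (tabular method): alternate signs, differentiate u down to 0, integrate dv up.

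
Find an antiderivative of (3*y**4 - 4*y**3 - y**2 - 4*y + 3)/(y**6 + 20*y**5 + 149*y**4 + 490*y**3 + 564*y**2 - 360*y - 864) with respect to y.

-log(y - 1)/980 - 29*log(y + 2)/32 + 119*log(y + 3)/12 - 1027*log(y + 4)/40 + 78395*log(y + 6)/4704 - 1581/(56*y + 336) + C

Factor the denominator: (y - 1)*(y + 2)*(y + 3)*(y + 4)*(y + 6)**2.
Partial-fraction decomposition: 78395/(4704*(y + 6)) + 1581/(56*(y + 6)**2) - 1027/(40*(y + 4)) + 119/(12*(y + 3)) - 29/(32*(y + 2)) - 1/(980*(y - 1)).
Integrate each term; A/(y−a) gives A·log|y−a|; A/(y−a)² gives −A/(y−a).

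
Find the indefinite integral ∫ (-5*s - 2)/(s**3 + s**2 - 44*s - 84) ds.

-37*log(s - 7)/117 - 2*log(s + 2)/9 + 7*log(s + 6)/13 + C

Factor the denominator: (s - 7)*(s + 2)*(s + 6).
Partial-fraction decomposition: 7/(13*(s + 6)) - 2/(9*(s + 2)) - 37/(117*(s - 7)).
Integrate each term: A/(s−a) contributes A·log|s−a|.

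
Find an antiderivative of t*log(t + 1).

t**2*log(t + 1)/2 - t**2/4 + t/2 - log(t + 1)/2 + C

Use integration by parts with u = log(t + 1), dv = t dt.
Then du = 1/(t + 1) dt and v = t**2/2.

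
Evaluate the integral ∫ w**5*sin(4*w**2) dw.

Let u = w², du = 2w dw; rewrite as (1/2)∫ u^2·sin(4u) du.
Now integrate by parts 2 times.

-w**4*cos(4*w**2)/8 + w**2*sin(4*w**2)/16 + cos(4*w**2)/64 + C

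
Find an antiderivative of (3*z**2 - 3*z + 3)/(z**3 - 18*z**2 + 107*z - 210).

Factor the denominator: (z - 7)*(z - 6)*(z - 5).
Partial-fraction decomposition: 63/(2*(z - 5)) - 93/(z - 6) + 129/(2*(z - 7)).
Integrate each term: A/(z−a) contributes A·log|z−a|.

129*log(z - 7)/2 - 93*log(z - 6) + 63*log(z - 5)/2 + C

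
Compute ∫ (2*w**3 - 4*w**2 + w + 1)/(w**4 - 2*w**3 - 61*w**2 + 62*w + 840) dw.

Factor the denominator: (w - 7)*(w - 5)*(w + 4)*(w + 6).
Partial-fraction decomposition: 581/(286*(w + 6)) - 65/(66*(w + 4)) - 26/(33*(w - 5)) + 249/(143*(w - 7)).
Integrate each term: A/(w−a) contributes A·log|w−a|.

249*log(w - 7)/143 - 26*log(w - 5)/33 - 65*log(w + 4)/66 + 581*log(w + 6)/286 + C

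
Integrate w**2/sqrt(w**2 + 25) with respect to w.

Substitute w = 5·tan(θ), so dw = 5·sec(θ)^2 dθ and the radical becomes sqrt(w**2 + 25) = 5·sec(θ) by the Pythagorean identity.
Integrate the resulting trig expression in θ, then back-substitute tan(θ) = w/5, sec(θ) = sqrt(w**2 + 25)/5 (absorbing any constant into C).

w*sqrt(w**2 + 25)/2 - 25*log(w + sqrt(w**2 + 25))/2 + C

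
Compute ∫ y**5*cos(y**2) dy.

y**4*sin(y**2)/2 + y**2*cos(y**2) - sin(y**2) + C

Let u = y², du = 2y dy; rewrite as (1/2)∫ u^2·cos(1u) du.
Now integrate by parts 2 times.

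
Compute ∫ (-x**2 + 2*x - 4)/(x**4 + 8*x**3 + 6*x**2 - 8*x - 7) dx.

-3*log(x - 1)/32 - 5*log(x + 1)/36 + 67*log(x + 7)/288 - 7/(12*x + 12) + C

Factor the denominator: (x - 1)*(x + 1)**2*(x + 7).
Partial-fraction decomposition: 67/(288*(x + 7)) - 5/(36*(x + 1)) + 7/(12*(x + 1)**2) - 3/(32*(x - 1)).
Integrate each term; A/(x−a) gives A·log|x−a|; A/(x−a)² gives −A/(x−a).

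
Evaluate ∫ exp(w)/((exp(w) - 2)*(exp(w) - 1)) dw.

Let u = e^w, du = e^w dw.
The integral becomes ∫ du/((u-1)(u-2)); decompose into partial fractions.

log(exp(w) - 2) - log(exp(w) - 1) + C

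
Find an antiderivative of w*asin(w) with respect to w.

w**2*asin(w)/2 + w*sqrt(-w**2 + 1)/4 - asin(w)/4 + C

Use integration by parts with u = arcsin(w), dv = w dw.
Then du = 1/sqrt(-w**2 + 1) dw.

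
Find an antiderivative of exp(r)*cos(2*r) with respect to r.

2*exp(r)*sin(2*r)/5 + exp(r)*cos(2*r)/5 + C

Let I denote the integral. Integrate by parts with u = cos(2*r), dv = exp(r) dr, so v = exp(r): I = exp(r)*cos(2*r) + 2·∫ exp(r)*sin(2*r) dr.
Apply parts again with u = sin(2*r), dv = exp(r) dr: ∫ exp(r)*sin(2*r) dr = exp(r)*sin(2*r) − 2·I. Substituting back brings back I: I = 2*exp(r)*sin(2*r) + exp(r)*cos(2*r) − 4·I.
Solving for I: (1 + 4)·I equals the remaining terms, so I = (1/5)·(2*exp(r)*sin(2*r) + exp(r)*cos(2*r)).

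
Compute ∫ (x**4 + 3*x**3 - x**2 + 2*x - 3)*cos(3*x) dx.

x**4*sin(3*x)/3 + x**3*sin(3*x) + 4*x**3*cos(3*x)/9 - 7*x**2*sin(3*x)/9 + x**2*cos(3*x) - 14*x*cos(3*x)/27 - 67*sin(3*x)/81 + C

Use integration by parts with u = x**4 + 3*x**3 - x**2 + 2*x - 3, dv = cos(3*x) dx, so v = sin(3*x)/3.
Apply parts 4 times (tabular method): alternate signs, differentiate u down to 0, integrate dv up.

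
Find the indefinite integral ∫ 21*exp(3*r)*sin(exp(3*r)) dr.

Let u = exp(3*r), so du = (3*exp(3*r)) dr.
Rewriting, the integral becomes 7·∫ sin(u) du = 7·-cos(u).
Substituting back, u = exp(3*r).

-7*cos(exp(3*r)) + C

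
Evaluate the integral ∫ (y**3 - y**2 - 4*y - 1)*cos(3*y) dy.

Use integration by parts with u = y**3 - y**2 - 4*y - 1, dv = cos(3*y) dy, so v = sin(3*y)/3.
Apply parts 3 times (tabular method): alternate signs, differentiate u down to 0, integrate dv up.

y**3*sin(3*y)/3 - y**2*sin(3*y)/3 + y**2*cos(3*y)/3 - 14*y*sin(3*y)/9 - 2*y*cos(3*y)/9 - 7*sin(3*y)/27 - 14*cos(3*y)/27 + C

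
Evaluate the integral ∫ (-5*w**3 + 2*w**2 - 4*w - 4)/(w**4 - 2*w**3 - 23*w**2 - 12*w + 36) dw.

-259*log(w - 6)/90 + 11*log(w - 1)/60 + 13*log(w + 2)/6 - 161*log(w + 3)/36 + C

Factor the denominator: (w - 6)*(w - 1)*(w + 2)*(w + 3).
Partial-fraction decomposition: -161/(36*(w + 3)) + 13/(6*(w + 2)) + 11/(60*(w - 1)) - 259/(90*(w - 6)).
Integrate each term: A/(w−a) contributes A·log|w−a|.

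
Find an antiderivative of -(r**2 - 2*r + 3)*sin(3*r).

Use integration by parts with u = r**2 - 2*r + 3, dv = -sin(3*r) dr, so v = cos(3*r)/3.
Apply parts 2 times (tabular method): alternate signs, differentiate u down to 0, integrate dv up.

r**2*cos(3*r)/3 - 2*r*sin(3*r)/9 - 2*r*cos(3*r)/3 + 2*sin(3*r)/9 + 25*cos(3*r)/27 + C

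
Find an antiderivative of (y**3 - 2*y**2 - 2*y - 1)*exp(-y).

Use integration by parts with u = y**3 - 2*y**2 - 2*y - 1, dv = exp(-y) dy, so v = -exp(-y).
Apply parts 3 times (tabular method): alternate signs, differentiate u down to 0, integrate dv up.

(-y**3 - y**2 + 1)*exp(-y) + C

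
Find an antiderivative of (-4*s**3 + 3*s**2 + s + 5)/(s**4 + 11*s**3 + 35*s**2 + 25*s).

log(s)/5 - 11*log(s + 1)/16 - 281*log(s + 5)/80 - 115/(4*s + 20) + C

Factor the denominator: s*(s + 1)*(s + 5)**2.
Partial-fraction decomposition: -281/(80*(s + 5)) + 115/(4*(s + 5)**2) - 11/(16*(s + 1)) + 1/(5*s).
Integrate each term; A/(s−a) gives A·log|s−a|; A/(s−a)² gives −A/(s−a).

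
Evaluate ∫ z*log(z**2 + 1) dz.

Let u = z**2 + 1, so du = (2*z) dz.
The integral becomes (1/2)·∫ log(u) du; integrate by parts with u′=log(u), dv′=du.

z**2*log(z**2 + 1)/2 - z**2/2 + log(z**2 + 1)/2 + C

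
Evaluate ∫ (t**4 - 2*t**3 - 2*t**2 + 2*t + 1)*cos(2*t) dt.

Use integration by parts with u = t**4 - 2*t**3 - 2*t**2 + 2*t + 1, dv = cos(2*t) dt, so v = sin(2*t)/2.
Apply parts 4 times (tabular method): alternate signs, differentiate u down to 0, integrate dv up.

t**4*sin(2*t)/2 - t**3*sin(2*t) + t**3*cos(2*t) - 5*t**2*sin(2*t)/2 - 3*t**2*cos(2*t)/2 + 5*t*sin(2*t)/2 - 5*t*cos(2*t)/2 + 7*sin(2*t)/4 + 5*cos(2*t)/4 + C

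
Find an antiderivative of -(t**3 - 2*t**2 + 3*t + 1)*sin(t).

t**3*cos(t) - 3*t**2*sin(t) - 2*t**2*cos(t) + 4*t*sin(t) - 3*t*cos(t) + 3*sin(t) + 5*cos(t) + C

Use integration by parts with u = t**3 - 2*t**2 + 3*t + 1, dv = -sin(t) dt, so v = cos(t).
Apply parts 3 times (tabular method): alternate signs, differentiate u down to 0, integrate dv up.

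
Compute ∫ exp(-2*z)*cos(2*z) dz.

Let I denote the integral. Integrate by parts with u = cos(2*z), dv = exp(-2*z) dz, so v = -exp(-2*z)/2: I = -exp(-2*z)*cos(2*z)/2 − ∫ exp(-2*z)*sin(2*z) dz.
Apply parts again with u = sin(2*z), dv = exp(-2*z) dz: ∫ exp(-2*z)*sin(2*z) dz = -exp(-2*z)*sin(2*z)/2 + I. Substituting back brings back I: I = exp(-2*z)*sin(2*z)/2 - exp(-2*z)*cos(2*z)/2 − I.
Solving for I: (1 + 1)·I equals the remaining terms, so I = (1/2)·(exp(-2*z)*sin(2*z)/2 - exp(-2*z)*cos(2*z)/2).

exp(-2*z)*sin(2*z)/4 - exp(-2*z)*cos(2*z)/4 + C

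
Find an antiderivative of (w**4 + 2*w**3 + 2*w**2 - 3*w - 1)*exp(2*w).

(2*w**4 + 4*w**2 - 10*w + 3)*exp(2*w)/4 + C

Use integration by parts with u = w**4 + 2*w**3 + 2*w**2 - 3*w - 1, dv = exp(2*w) dw, so v = exp(2*w)/2.
Apply parts 4 times (tabular method): alternate signs, differentiate u down to 0, integrate dv up.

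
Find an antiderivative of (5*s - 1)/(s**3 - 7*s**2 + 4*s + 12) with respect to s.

Factor the denominator: (s - 6)*(s - 2)*(s + 1).
Partial-fraction decomposition: -2/(7*(s + 1)) - 3/(4*(s - 2)) + 29/(28*(s - 6)).
Integrate each term: A/(s−a) contributes A·log|s−a|.

29*log(s - 6)/28 - 3*log(s - 2)/4 - 2*log(s + 1)/7 + C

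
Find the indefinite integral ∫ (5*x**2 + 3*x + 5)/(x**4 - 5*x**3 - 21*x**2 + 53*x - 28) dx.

Factor the denominator: (x - 7)*(x - 1)**2*(x + 4).
Partial-fraction decomposition: -73/(275*(x + 4)) - 377/(900*(x - 1)) - 13/(30*(x - 1)**2) + 271/(396*(x - 7)).
Integrate each term; A/(x−a) gives A·log|x−a|; A/(x−a)² gives −A/(x−a).

271*log(x - 7)/396 - 377*log(x - 1)/900 - 73*log(x + 4)/275 + 13/(30*x - 30) + C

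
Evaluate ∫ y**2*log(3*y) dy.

Use integration by parts with u = log(3*y), dv = y**2 dy.
Then du = 1/y dy and v = y**3/3.

y**3*(log(y) + log(3))/3 - y**3/9 + C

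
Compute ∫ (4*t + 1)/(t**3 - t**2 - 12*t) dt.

Factor the denominator: t*(t - 4)*(t + 3).
Partial-fraction decomposition: -11/(21*(t + 3)) + 17/(28*(t - 4)) - 1/(12*t).
Integrate each term: A/(t−a) contributes A·log|t−a|.

-log(t)/12 + 17*log(t - 4)/28 - 11*log(t + 3)/21 + C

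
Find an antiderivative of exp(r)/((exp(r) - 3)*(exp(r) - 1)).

Let u = e^r, du = e^r dr.
The integral becomes ∫ du/((u-3)(u-1)); decompose into partial fractions.

log(exp(r) - 3)/2 - log(exp(r) - 1)/2 + C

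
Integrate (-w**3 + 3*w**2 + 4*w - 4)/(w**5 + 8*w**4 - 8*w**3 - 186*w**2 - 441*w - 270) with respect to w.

-17*log(w - 5)/2112 + log(w + 1)/30 - 359*log(w + 3)/576 + 296*log(w + 6)/495 - 19/(24*w + 72) + C

Factor the denominator: (w - 5)*(w + 1)*(w + 3)**2*(w + 6).
Partial-fraction decomposition: 296/(495*(w + 6)) - 359/(576*(w + 3)) + 19/(24*(w + 3)**2) + 1/(30*(w + 1)) - 17/(2112*(w - 5)).
Integrate each term; A/(w−a) gives A·log|w−a|; A/(w−a)² gives −A/(w−a).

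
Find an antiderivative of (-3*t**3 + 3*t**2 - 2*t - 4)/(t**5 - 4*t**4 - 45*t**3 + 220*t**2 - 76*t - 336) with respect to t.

-139*log(t - 6)/182 + 39*log(t - 4)/55 - 5*log(t - 2)/54 - 2*log(t + 1)/315 + 593*log(t + 7)/3861 + C

Factor the denominator: (t - 6)*(t - 4)*(t - 2)*(t + 1)*(t + 7).
Partial-fraction decomposition: 593/(3861*(t + 7)) - 2/(315*(t + 1)) - 5/(54*(t - 2)) + 39/(55*(t - 4)) - 139/(182*(t - 6)).
Integrate each term: A/(t−a) contributes A·log|t−a|.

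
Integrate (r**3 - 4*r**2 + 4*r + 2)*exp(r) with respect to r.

Use integration by parts with u = r**3 - 4*r**2 + 4*r + 2, dv = exp(r) dr, so v = exp(r).
Apply parts 3 times (tabular method): alternate signs, differentiate u down to 0, integrate dv up.

(r**3 - 7*r**2 + 18*r - 16)*exp(r) + C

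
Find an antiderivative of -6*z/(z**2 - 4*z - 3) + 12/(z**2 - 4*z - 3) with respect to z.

-3*log(z**2 - 4*z - 3) + C

Let u = z**2 - 4*z - 3, so du = (2*z - 4) dz.
Rewriting, the integral becomes -3·∫ 1/u du = -3·log(u).
Substituting back, u = z**2 - 4*z - 3.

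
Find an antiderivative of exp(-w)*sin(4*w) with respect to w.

-exp(-w)*sin(4*w)/17 - 4*exp(-w)*cos(4*w)/17 + C

Let I denote the integral. Integrate by parts with u = sin(4*w), dv = exp(-w) dw, so v = -exp(-w): I = -exp(-w)*sin(4*w) + 4·∫ exp(-w)*cos(4*w) dw.
Apply parts again with u = cos(4*w), dv = exp(-w) dw: ∫ exp(-w)*cos(4*w) dw = -exp(-w)*cos(4*w) − 4·I. Substituting back brings back I: I = -exp(-w)*sin(4*w) - 4*exp(-w)*cos(4*w) − 16·I.
Solving for I: (1 + 16)·I equals the remaining terms, so I = (1/17)·(-exp(-w)*sin(4*w) - 4*exp(-w)*cos(4*w)).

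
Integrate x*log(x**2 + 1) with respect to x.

Let u = x**2 + 1, so du = (2*x) dx.
The integral becomes (1/2)·∫ log(u) du; integrate by parts with u′=log(u), dv′=du.

x**2*log(x**2 + 1)/2 - x**2/2 + log(x**2 + 1)/2 + C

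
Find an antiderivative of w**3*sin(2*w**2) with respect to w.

-w**2*cos(2*w**2)/4 + sin(2*w**2)/8 + C

Let u = w², du = 2w dw; rewrite as (1/2)∫ u^1·sin(2u) du.
Now integrate by parts 1 time.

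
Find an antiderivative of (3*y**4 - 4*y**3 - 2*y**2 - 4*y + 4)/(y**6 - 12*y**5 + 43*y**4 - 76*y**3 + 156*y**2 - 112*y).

-log(y)/28 + 1903*log(y - 7)/2226 - 13*log(y - 4)/20 - log(y - 1)/30 - 18*log(y**2 + 4)/265 - 93*atan(y/2)/530 + C

Factor the denominator: y*(y - 7)*(y - 4)*(y - 1)*(y**2 + 4).
Partial-fraction decomposition: -3*(12*y + 31)/(265*(y**2 + 4)) - 1/(30*(y - 1)) - 13/(20*(y - 4)) + 1903/(2226*(y - 7)) - 1/(28*y).
Integrate each term; A/(y−a) gives A·log|y−a|; the (By+D)/(y²+p²) term gives a log and an atan.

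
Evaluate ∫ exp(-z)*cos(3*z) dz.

3*exp(-z)*sin(3*z)/10 - exp(-z)*cos(3*z)/10 + C

Let I denote the integral. Integrate by parts with u = cos(3*z), dv = exp(-z) dz, so v = -exp(-z): I = -exp(-z)*cos(3*z) − 3·∫ exp(-z)*sin(3*z) dz.
Apply parts again with u = sin(3*z), dv = exp(-z) dz: ∫ exp(-z)*sin(3*z) dz = -exp(-z)*sin(3*z) + 3·I. Substituting back brings back I: I = 3*exp(-z)*sin(3*z) - exp(-z)*cos(3*z) − 9·I.
Solving for I: (1 + 9)·I equals the remaining terms, so I = (1/10)·(3*exp(-z)*sin(3*z) - exp(-z)*cos(3*z)).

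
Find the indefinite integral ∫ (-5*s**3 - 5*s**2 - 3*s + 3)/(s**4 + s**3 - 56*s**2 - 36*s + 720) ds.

-425*log(s - 6)/88 + 409*log(s - 4)/180 + 518*log(s + 5)/99 - 307*log(s + 6)/40 + C

Factor the denominator: (s - 6)*(s - 4)*(s + 5)*(s + 6).
Partial-fraction decomposition: -307/(40*(s + 6)) + 518/(99*(s + 5)) + 409/(180*(s - 4)) - 425/(88*(s - 6)).
Integrate each term: A/(s−a) contributes A·log|s−a|.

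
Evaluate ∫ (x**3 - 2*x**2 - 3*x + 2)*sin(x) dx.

-x**3*cos(x) + 3*x**2*sin(x) + 2*x**2*cos(x) - 4*x*sin(x) + 9*x*cos(x) - 9*sin(x) - 6*cos(x) + C

Use integration by parts with u = x**3 - 2*x**2 - 3*x + 2, dv = sin(x) dx, so v = -cos(x).
Apply parts 3 times (tabular method): alternate signs, differentiate u down to 0, integrate dv up.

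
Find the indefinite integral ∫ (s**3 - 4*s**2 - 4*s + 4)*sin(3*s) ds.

-s**3*cos(3*s)/3 + s**2*sin(3*s)/3 + 4*s**2*cos(3*s)/3 - 8*s*sin(3*s)/9 + 14*s*cos(3*s)/9 - 14*sin(3*s)/27 - 44*cos(3*s)/27 + C

Use integration by parts with u = s**3 - 4*s**2 - 4*s + 4, dv = sin(3*s) ds, so v = -cos(3*s)/3.
Apply parts 3 times (tabular method): alternate signs, differentiate u down to 0, integrate dv up.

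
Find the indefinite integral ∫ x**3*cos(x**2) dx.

x**2*sin(x**2)/2 + cos(x**2)/2 + C

Let u = x², du = 2x dx; rewrite as (1/2)∫ u^1·cos(1u) du.
Now integrate by parts 1 time.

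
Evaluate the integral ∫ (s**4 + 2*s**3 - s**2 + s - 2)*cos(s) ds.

Use integration by parts with u = s**4 + 2*s**3 - s**2 + s - 2, dv = cos(s) ds, so v = sin(s).
Apply parts 4 times (tabular method): alternate signs, differentiate u down to 0, integrate dv up.

s**4*sin(s) + 2*s**3*sin(s) + 4*s**3*cos(s) - 13*s**2*sin(s) + 6*s**2*cos(s) - 11*s*sin(s) - 26*s*cos(s) + 24*sin(s) - 11*cos(s) + C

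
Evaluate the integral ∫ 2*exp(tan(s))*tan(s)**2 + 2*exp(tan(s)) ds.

2*exp(tan(s)) + C

Let u = tan(s), so du = (tan(s)**2 + 1) ds.
Rewriting, the integral becomes 2·∫ e^u du = 2·e^u.
Substituting back, u = tan(s).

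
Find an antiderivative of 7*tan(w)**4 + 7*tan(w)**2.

Let u = tan(w), so du = (tan(w)**2 + 1) dw.
Rewriting, the integral becomes 7·∫ u^2 du = 7·u^3/3.
Substituting back, u = tan(w).

7*tan(w)**3/3 + C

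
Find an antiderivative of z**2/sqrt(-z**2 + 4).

-z*sqrt(-z**2 + 4)/2 + 2*asin(z/2) + C

Substitute z = 2·sin(θ), so dz = 2·cos(θ) dθ and the radical becomes sqrt(-z**2 + 4) = 2·cos(θ) by the Pythagorean identity.
Integrate the resulting trig expression in θ, then back-substitute θ = asin(z/2), sin(θ) = z/2, cos(θ) = sqrt(-z**2 + 4)/2 (absorbing any constant into C).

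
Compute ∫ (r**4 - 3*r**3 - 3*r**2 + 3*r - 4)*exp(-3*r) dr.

Use integration by parts with u = r**4 - 3*r**3 - 3*r**2 + 3*r - 4, dv = exp(-3*r) dr, so v = -exp(-3*r)/3.
Apply parts 4 times (tabular method): alternate signs, differentiate u down to 0, integrate dv up.

(-27*r**4 + 45*r**3 + 126*r**2 + 3*r + 109)*exp(-3*r)/81 + C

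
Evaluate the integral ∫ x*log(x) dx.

Use integration by parts with u = log(x), dv = x dx.
Then du = 1/x dx and v = x**2/2.

x**2*log(x)/2 - x**2/4 + C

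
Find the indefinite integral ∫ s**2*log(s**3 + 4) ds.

Let u = s**3 + 4, so du = (3*s**2) ds.
The integral becomes (1/3)·∫ log(u) du; integrate by parts with u′=log(u), dv′=du.

s**3*log(s**3 + 4)/3 - s**3/3 + 4*log(s**3 + 4)/3 + C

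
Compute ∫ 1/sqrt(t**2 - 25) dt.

log(t + sqrt(t**2 - 25)) + C

Substitute t = 5·sec(θ), so dt = 5·sec(θ)*tan(θ) dθ and the radical becomes sqrt(t**2 - 25) = 5·tan(θ) by the Pythagorean identity.
Integrate the resulting trig expression in θ, then back-substitute sec(θ) = t/5, tan(θ) = sqrt(t**2 - 25)/5 (absorbing any constant into C).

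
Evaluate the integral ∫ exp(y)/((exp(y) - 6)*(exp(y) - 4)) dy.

Let u = e^y, du = e^y dy.
The integral becomes ∫ du/((u-4)(u-6)); decompose into partial fractions.

log(exp(y) - 6)/2 - log(exp(y) - 4)/2 + C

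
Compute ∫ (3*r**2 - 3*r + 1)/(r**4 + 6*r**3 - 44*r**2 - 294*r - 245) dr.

127*log(r - 7)/1344 - 7*log(r + 1)/192 + 91*log(r + 5)/96 - 169*log(r + 7)/168 + C

Factor the denominator: (r - 7)*(r + 1)*(r + 5)*(r + 7).
Partial-fraction decomposition: -169/(168*(r + 7)) + 91/(96*(r + 5)) - 7/(192*(r + 1)) + 127/(1344*(r - 7)).
Integrate each term: A/(r−a) contributes A·log|r−a|.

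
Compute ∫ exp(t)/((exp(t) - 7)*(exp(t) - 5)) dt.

Let u = e^t, du = e^t dt.
The integral becomes ∫ du/((u-5)(u-7)); decompose into partial fractions.

log(exp(t) - 7)/2 - log(exp(t) - 5)/2 + C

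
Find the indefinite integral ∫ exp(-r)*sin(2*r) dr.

Let I denote the integral. Integrate by parts with u = sin(2*r), dv = exp(-r) dr, so v = -exp(-r): I = -exp(-r)*sin(2*r) + 2·∫ exp(-r)*cos(2*r) dr.
Apply parts again with u = cos(2*r), dv = exp(-r) dr: ∫ exp(-r)*cos(2*r) dr = -exp(-r)*cos(2*r) − 2·I. Substituting back brings back I: I = -exp(-r)*sin(2*r) - 2*exp(-r)*cos(2*r) − 4·I.
Solving for I: (1 + 4)·I equals the remaining terms, so I = (1/5)·(-exp(-r)*sin(2*r) - 2*exp(-r)*cos(2*r)).

-exp(-r)*sin(2*r)/5 - 2*exp(-r)*cos(2*r)/5 + C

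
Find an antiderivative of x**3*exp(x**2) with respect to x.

Let u = x², du = 2x dx; rewrite as (1/2)∫ u^1·exp(1u) du.
Now integrate by parts 1 time.

(x**2 - 1)*exp(x**2)/2 + C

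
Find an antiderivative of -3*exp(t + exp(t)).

-3*exp(exp(t)) + C

Let u = exp(t), so du = (exp(t)) dt.
Rewriting, the integral becomes -3·∫ e^u du = -3·e^u.
Substituting back, u = exp(t).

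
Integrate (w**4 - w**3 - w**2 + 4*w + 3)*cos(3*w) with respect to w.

w**4*sin(3*w)/3 - w**3*sin(3*w)/3 + 4*w**3*cos(3*w)/9 - 7*w**2*sin(3*w)/9 - w**2*cos(3*w)/3 + 14*w*sin(3*w)/9 - 14*w*cos(3*w)/27 + 95*sin(3*w)/81 + 14*cos(3*w)/27 + C

Use integration by parts with u = w**4 - w**3 - w**2 + 4*w + 3, dv = cos(3*w) dw, so v = sin(3*w)/3.
Apply parts 4 times (tabular method): alternate signs, differentiate u down to 0, integrate dv up.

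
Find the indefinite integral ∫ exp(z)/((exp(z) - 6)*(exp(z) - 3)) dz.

log(exp(z) - 6)/3 - log(exp(z) - 3)/3 + C

Let u = e^z, du = e^z dz.
The integral becomes ∫ du/((u-6)(u-3)); decompose into partial fractions.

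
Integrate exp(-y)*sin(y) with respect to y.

-exp(-y)*sin(y)/2 - exp(-y)*cos(y)/2 + C

Let I denote the integral. Integrate by parts with u = sin(y), dv = exp(-y) dy, so v = -exp(-y): I = -exp(-y)*sin(y) + ∫ exp(-y)*cos(y) dy.
Apply parts again with u = cos(y), dv = exp(-y) dy: ∫ exp(-y)*cos(y) dy = -exp(-y)*cos(y) − I. Substituting back brings back I: I = -exp(-y)*sin(y) - exp(-y)*cos(y) − I.
Solving for I: (1 + 1)·I equals the remaining terms, so I = (1/2)·(-exp(-y)*sin(y) - exp(-y)*cos(y)).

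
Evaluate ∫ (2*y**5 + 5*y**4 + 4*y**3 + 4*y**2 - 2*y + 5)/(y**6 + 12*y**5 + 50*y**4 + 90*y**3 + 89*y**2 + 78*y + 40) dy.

5*log(y + 1)/12 - 3*log(y + 2)/10 - 947*log(y + 4)/102 + 45*log(y + 5)/4 - 7*log(y**2 + 1)/170 - 6*atan(y)/85 + C

Factor the denominator: (y + 1)*(y + 2)*(y + 4)*(y + 5)*(y**2 + 1).
Partial-fraction decomposition: -(7*y + 6)/(85*(y**2 + 1)) + 45/(4*(y + 5)) - 947/(102*(y + 4)) - 3/(10*(y + 2)) + 5/(12*(y + 1)).
Integrate each term; A/(y−a) gives A·log|y−a|; the (By+D)/(y²+p²) term gives a log and an atan.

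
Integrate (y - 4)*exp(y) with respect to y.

Use integration by parts with u = y - 4, dv = exp(y) dy, so v = exp(y).
Apply parts 1 times (tabular method): alternate signs, differentiate u down to 0, integrate dv up.

(y - 5)*exp(y) + C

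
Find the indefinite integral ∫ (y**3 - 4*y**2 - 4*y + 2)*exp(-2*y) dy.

Use integration by parts with u = y**3 - 4*y**2 - 4*y + 2, dv = exp(-2*y) dy, so v = -exp(-2*y)/2.
Apply parts 3 times (tabular method): alternate signs, differentiate u down to 0, integrate dv up.

(-4*y**3 + 10*y**2 + 26*y + 5)*exp(-2*y)/8 + C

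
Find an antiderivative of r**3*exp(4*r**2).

Let u = r², du = 2r dr; rewrite as (1/2)∫ u^1·exp(4u) du.
Now integrate by parts 1 time.

(4*r**2 - 1)*exp(4*r**2)/32 + C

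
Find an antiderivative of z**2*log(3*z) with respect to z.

Use integration by parts with u = log(3*z), dv = z**2 dz.
Then du = 1/z dz and v = z**3/3.

z**3*(log(z) + log(3))/3 - z**3/9 + C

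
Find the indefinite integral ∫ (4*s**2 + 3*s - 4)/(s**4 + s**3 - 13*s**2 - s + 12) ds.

Factor the denominator: (s - 3)*(s - 1)*(s + 1)*(s + 4).
Partial-fraction decomposition: -16/(35*(s + 4)) - 1/(8*(s + 1)) - 3/(20*(s - 1)) + 41/(56*(s - 3)).
Integrate each term: A/(s−a) contributes A·log|s−a|.

41*log(s - 3)/56 - 3*log(s - 1)/20 - log(s + 1)/8 - 16*log(s + 4)/35 + C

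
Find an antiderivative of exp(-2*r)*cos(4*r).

exp(-2*r)*sin(4*r)/5 - exp(-2*r)*cos(4*r)/10 + C

Let I denote the integral. Integrate by parts with u = cos(4*r), dv = exp(-2*r) dr, so v = -exp(-2*r)/2: I = -exp(-2*r)*cos(4*r)/2 − 2·∫ exp(-2*r)*sin(4*r) dr.
Apply parts again with u = sin(4*r), dv = exp(-2*r) dr: ∫ exp(-2*r)*sin(4*r) dr = -exp(-2*r)*sin(4*r)/2 + 2·I. Substituting back brings back I: I = exp(-2*r)*sin(4*r) - exp(-2*r)*cos(4*r)/2 − 4·I.
Solving for I: (1 + 4)·I equals the remaining terms, so I = (1/5)·(exp(-2*r)*sin(4*r) - exp(-2*r)*cos(4*r)/2).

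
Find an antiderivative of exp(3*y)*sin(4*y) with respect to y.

3*exp(3*y)*sin(4*y)/25 - 4*exp(3*y)*cos(4*y)/25 + C

Let I denote the integral. Integrate by parts with u = sin(4*y), dv = exp(3*y) dy, so v = exp(3*y)/3: I = exp(3*y)*sin(4*y)/3 − (4/3)·∫ exp(3*y)*cos(4*y) dy.
Apply parts again with u = cos(4*y), dv = exp(3*y) dy: ∫ exp(3*y)*cos(4*y) dy = exp(3*y)*cos(4*y)/3 + (4/3)·I. Substituting back brings back I: I = exp(3*y)*sin(4*y)/3 - 4*exp(3*y)*cos(4*y)/9 − (16/9)·I.
Solving for I: (1 + 16/9)·I equals the remaining terms, so I = (9/25)·(exp(3*y)*sin(4*y)/3 - 4*exp(3*y)*cos(4*y)/9).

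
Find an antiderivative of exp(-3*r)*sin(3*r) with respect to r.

-exp(-3*r)*sin(3*r)/6 - exp(-3*r)*cos(3*r)/6 + C

Let I denote the integral. Integrate by parts with u = sin(3*r), dv = exp(-3*r) dr, so v = -exp(-3*r)/3: I = -exp(-3*r)*sin(3*r)/3 + ∫ exp(-3*r)*cos(3*r) dr.
Apply parts again with u = cos(3*r), dv = exp(-3*r) dr: ∫ exp(-3*r)*cos(3*r) dr = -exp(-3*r)*cos(3*r)/3 − I. Substituting back brings back I: I = -exp(-3*r)*sin(3*r)/3 - exp(-3*r)*cos(3*r)/3 − I.
Solving for I: (1 + 1)·I equals the remaining terms, so I = (1/2)·(-exp(-3*r)*sin(3*r)/3 - exp(-3*r)*cos(3*r)/3).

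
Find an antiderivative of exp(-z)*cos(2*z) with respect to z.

2*exp(-z)*sin(2*z)/5 - exp(-z)*cos(2*z)/5 + C

Let I denote the integral. Integrate by parts with u = cos(2*z), dv = exp(-z) dz, so v = -exp(-z): I = -exp(-z)*cos(2*z) − 2·∫ exp(-z)*sin(2*z) dz.
Apply parts again with u = sin(2*z), dv = exp(-z) dz: ∫ exp(-z)*sin(2*z) dz = -exp(-z)*sin(2*z) + 2·I. Substituting back brings back I: I = 2*exp(-z)*sin(2*z) - exp(-z)*cos(2*z) − 4·I.
Solving for I: (1 + 4)·I equals the remaining terms, so I = (1/5)·(2*exp(-z)*sin(2*z) - exp(-z)*cos(2*z)).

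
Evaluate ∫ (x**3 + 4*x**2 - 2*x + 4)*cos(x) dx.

Use integration by parts with u = x**3 + 4*x**2 - 2*x + 4, dv = cos(x) dx, so v = sin(x).
Apply parts 3 times (tabular method): alternate signs, differentiate u down to 0, integrate dv up.

x**3*sin(x) + 4*x**2*sin(x) + 3*x**2*cos(x) - 8*x*sin(x) + 8*x*cos(x) - 4*sin(x) - 8*cos(x) + C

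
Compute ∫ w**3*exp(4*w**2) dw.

(4*w**2 - 1)*exp(4*w**2)/32 + C

Let u = w², du = 2w dw; rewrite as (1/2)∫ u^1·exp(4u) du.
Now integrate by parts 1 time.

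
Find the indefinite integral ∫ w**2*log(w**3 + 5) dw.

Let u = w**3 + 5, so du = (3*w**2) dw.
The integral becomes (1/3)·∫ log(u) du; integrate by parts with u′=log(u), dv′=du.

w**3*log(w**3 + 5)/3 - w**3/3 + 5*log(w**3 + 5)/3 + C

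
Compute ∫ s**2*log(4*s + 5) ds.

s**3*log(4*s + 5)/3 - s**3/9 + 5*s**2/24 - 25*s/48 + 125*log(4*s + 5)/192 + C

Use integration by parts with u = log(4*s + 5), dv = s**2 ds.
Then du = 4/(4*s + 5) ds and v = s**3/3.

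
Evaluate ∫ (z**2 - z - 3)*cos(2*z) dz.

Use integration by parts with u = z**2 - z - 3, dv = cos(2*z) dz, so v = sin(2*z)/2.
Apply parts 2 times (tabular method): alternate signs, differentiate u down to 0, integrate dv up.

z**2*sin(2*z)/2 - z*sin(2*z)/2 + z*cos(2*z)/2 - 7*sin(2*z)/4 - cos(2*z)/4 + C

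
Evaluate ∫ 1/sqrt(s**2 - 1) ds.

Substitute s = sec(θ), so ds = sec(θ)*tan(θ) dθ and the radical becomes sqrt(s**2 - 1) = tan(θ) by the Pythagorean identity.
Integrate the resulting trig expression in θ, then back-substitute sec(θ) = s, tan(θ) = sqrt(s**2 - 1) (absorbing any constant into C).

log(s + sqrt(s**2 - 1)) + C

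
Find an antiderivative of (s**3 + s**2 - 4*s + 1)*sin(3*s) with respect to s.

-s**3*cos(3*s)/3 + s**2*sin(3*s)/3 - s**2*cos(3*s)/3 + 2*s*sin(3*s)/9 + 14*s*cos(3*s)/9 - 14*sin(3*s)/27 - 7*cos(3*s)/27 + C

Use integration by parts with u = s**3 + s**2 - 4*s + 1, dv = sin(3*s) ds, so v = -cos(3*s)/3.
Apply parts 3 times (tabular method): alternate signs, differentiate u down to 0, integrate dv up.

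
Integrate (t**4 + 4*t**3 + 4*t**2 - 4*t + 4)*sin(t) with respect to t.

Use integration by parts with u = t**4 + 4*t**3 + 4*t**2 - 4*t + 4, dv = sin(t) dt, so v = -cos(t).
Apply parts 4 times (tabular method): alternate signs, differentiate u down to 0, integrate dv up.

-t**4*cos(t) + 4*t**3*sin(t) - 4*t**3*cos(t) + 12*t**2*sin(t) + 8*t**2*cos(t) - 16*t*sin(t) + 28*t*cos(t) - 28*sin(t) - 20*cos(t) + C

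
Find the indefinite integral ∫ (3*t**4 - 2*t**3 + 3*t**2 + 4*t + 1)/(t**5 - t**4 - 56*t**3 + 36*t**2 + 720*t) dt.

Factor the denominator: t*(t - 6)*(t - 5)*(t + 4)*(t + 6).
Partial-fraction decomposition: 4405/(1584*(t + 6)) - 929/(720*(t + 4)) - 1721/(495*(t - 5)) + 3589/(720*(t - 6)) + 1/(720*t).
Integrate each term: A/(t−a) contributes A·log|t−a|.

log(t)/720 + 3589*log(t - 6)/720 - 1721*log(t - 5)/495 - 929*log(t + 4)/720 + 4405*log(t + 6)/1584 + C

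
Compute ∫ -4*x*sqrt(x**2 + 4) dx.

-4*(x**2 + 4)**(3/2)/3 + C

Let u = x**2 + 4, so du = (2*x) dx.
Rewriting, the integral becomes -2·∫ √u du = -2·(2/3)u^(3/2).
Substituting back, u = x**2 + 4.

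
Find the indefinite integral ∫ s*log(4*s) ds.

Use integration by parts with u = log(4*s), dv = s ds.
Then du = 1/s ds and v = s**2/2.

s**2*(log(s) + 2*log(2))/2 - s**2/4 + C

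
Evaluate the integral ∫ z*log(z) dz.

Use integration by parts with u = log(z), dv = z dz.
Then du = 1/z dz and v = z**2/2.

z**2*log(z)/2 - z**2/4 + C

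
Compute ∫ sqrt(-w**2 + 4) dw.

Substitute w = 2·sin(θ), so dw = 2·cos(θ) dθ and the radical becomes sqrt(-w**2 + 4) = 2·cos(θ) by the Pythagorean identity.
Integrate the resulting trig expression in θ, then back-substitute θ = asin(w/2), sin(θ) = w/2, cos(θ) = sqrt(-w**2 + 4)/2 (absorbing any constant into C).

w*sqrt(-w**2 + 4)/2 + 2*asin(w/2) + C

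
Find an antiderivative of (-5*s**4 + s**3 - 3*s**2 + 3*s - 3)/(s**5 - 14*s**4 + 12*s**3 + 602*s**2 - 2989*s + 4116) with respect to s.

81337*log(s - 7)/14112 - 1255*log(s - 4)/99 + 399*log(s - 3)/160 - 12519*log(s + 7)/21560 + 11791/(168*s - 1176) + C

Factor the denominator: (s - 7)**2*(s - 4)*(s - 3)*(s + 7).
Partial-fraction decomposition: -12519/(21560*(s + 7)) + 399/(160*(s - 3)) - 1255/(99*(s - 4)) + 81337/(14112*(s - 7)) - 11791/(168*(s - 7)**2).
Integrate each term; A/(s−a) gives A·log|s−a|; A/(s−a)² gives −A/(s−a).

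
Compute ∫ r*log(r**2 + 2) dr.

r**2*log(r**2 + 2)/2 - r**2/2 + log(r**2 + 2) + C

Let u = r**2 + 2, so du = (2*r) dr.
The integral becomes (1/2)·∫ log(u) du; integrate by parts with u′=log(u), dv′=du.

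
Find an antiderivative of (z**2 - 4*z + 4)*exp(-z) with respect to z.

Use integration by parts with u = z**2 - 4*z + 4, dv = exp(-z) dz, so v = -exp(-z).
Apply parts 2 times (tabular method): alternate signs, differentiate u down to 0, integrate dv up.

(-z**2 + 2*z - 2)*exp(-z) + C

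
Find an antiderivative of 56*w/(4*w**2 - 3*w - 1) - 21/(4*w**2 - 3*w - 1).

7*log(4*w**2 - 3*w - 1) + C

Let u = 4*w**2 - 3*w - 1, so du = (8*w - 3) dw.
Rewriting, the integral becomes 7·∫ 1/u du = 7·log(u).
Substituting back, u = 4*w**2 - 3*w - 1.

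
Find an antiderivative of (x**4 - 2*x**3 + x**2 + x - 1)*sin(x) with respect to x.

Use integration by parts with u = x**4 - 2*x**3 + x**2 + x - 1, dv = sin(x) dx, so v = -cos(x).
Apply parts 4 times (tabular method): alternate signs, differentiate u down to 0, integrate dv up.

-x**4*cos(x) + 4*x**3*sin(x) + 2*x**3*cos(x) - 6*x**2*sin(x) + 11*x**2*cos(x) - 22*x*sin(x) - 13*x*cos(x) + 13*sin(x) - 21*cos(x) + C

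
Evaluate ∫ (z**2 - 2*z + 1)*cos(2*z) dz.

z**2*sin(2*z)/2 - z*sin(2*z) + z*cos(2*z)/2 + sin(2*z)/4 - cos(2*z)/2 + C

Use integration by parts with u = z**2 - 2*z + 1, dv = cos(2*z) dz, so v = sin(2*z)/2.
Apply parts 2 times (tabular method): alternate signs, differentiate u down to 0, integrate dv up.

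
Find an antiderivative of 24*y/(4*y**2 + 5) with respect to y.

3*log(4*y**2 + 5) + C

Let u = 4*y**2 + 5, so du = (8*y) dy.
Rewriting, the integral becomes 3·∫ 1/u du = 3·log(u).
Substituting back, u = 4*y**2 + 5.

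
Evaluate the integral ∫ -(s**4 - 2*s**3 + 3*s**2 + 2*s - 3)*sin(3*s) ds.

Use integration by parts with u = s**4 - 2*s**3 + 3*s**2 + 2*s - 3, dv = -sin(3*s) ds, so v = cos(3*s)/3.
Apply parts 4 times (tabular method): alternate signs, differentiate u down to 0, integrate dv up.

s**4*cos(3*s)/3 - 4*s**3*sin(3*s)/9 - 2*s**3*cos(3*s)/3 + 2*s**2*sin(3*s)/3 + 5*s**2*cos(3*s)/9 - 10*s*sin(3*s)/27 + 10*s*cos(3*s)/9 - 10*sin(3*s)/27 - 91*cos(3*s)/81 + C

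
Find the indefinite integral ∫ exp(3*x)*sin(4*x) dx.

3*exp(3*x)*sin(4*x)/25 - 4*exp(3*x)*cos(4*x)/25 + C

Let I denote the integral. Integrate by parts with u = sin(4*x), dv = exp(3*x) dx, so v = exp(3*x)/3: I = exp(3*x)*sin(4*x)/3 − (4/3)·∫ exp(3*x)*cos(4*x) dx.
Apply parts again with u = cos(4*x), dv = exp(3*x) dx: ∫ exp(3*x)*cos(4*x) dx = exp(3*x)*cos(4*x)/3 + (4/3)·I. Substituting back brings back I: I = exp(3*x)*sin(4*x)/3 - 4*exp(3*x)*cos(4*x)/9 − (16/9)·I.
Solving for I: (1 + 16/9)·I equals the remaining terms, so I = (9/25)·(exp(3*x)*sin(4*x)/3 - 4*exp(3*x)*cos(4*x)/9).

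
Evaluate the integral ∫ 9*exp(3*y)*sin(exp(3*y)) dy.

Let u = exp(3*y), so du = (3*exp(3*y)) dy.
Rewriting, the integral becomes 3·∫ sin(u) du = 3·-cos(u).
Substituting back, u = exp(3*y).

-3*cos(exp(3*y)) + C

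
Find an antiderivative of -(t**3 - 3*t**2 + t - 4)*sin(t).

t**3*cos(t) - 3*t**2*sin(t) - 3*t**2*cos(t) + 6*t*sin(t) - 5*t*cos(t) + 5*sin(t) + 2*cos(t) + C

Use integration by parts with u = t**3 - 3*t**2 + t - 4, dv = -sin(t) dt, so v = cos(t).
Apply parts 3 times (tabular method): alternate signs, differentiate u down to 0, integrate dv up.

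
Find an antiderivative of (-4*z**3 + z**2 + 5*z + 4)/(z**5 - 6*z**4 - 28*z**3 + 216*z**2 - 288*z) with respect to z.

-log(z)/72 - 397*log(z - 6)/288 + 27*log(z - 4)/20 - 7*log(z - 2)/64 + 437*log(z + 6)/2880 + C

Factor the denominator: z*(z - 6)*(z - 4)*(z - 2)*(z + 6).
Partial-fraction decomposition: 437/(2880*(z + 6)) - 7/(64*(z - 2)) + 27/(20*(z - 4)) - 397/(288*(z - 6)) - 1/(72*z).
Integrate each term: A/(z−a) contributes A·log|z−a|.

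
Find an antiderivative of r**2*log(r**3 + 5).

Let u = r**3 + 5, so du = (3*r**2) dr.
The integral becomes (1/3)·∫ log(u) du; integrate by parts with u′=log(u), dv′=du.

r**3*log(r**3 + 5)/3 - r**3/3 + 5*log(r**3 + 5)/3 + C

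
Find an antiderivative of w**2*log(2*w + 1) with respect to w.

w**3*log(2*w + 1)/3 - w**3/9 + w**2/12 - w/12 + log(2*w + 1)/24 + C

Use integration by parts with u = log(2*w + 1), dv = w**2 dw.
Then du = 2/(2*w + 1) dw and v = w**3/3.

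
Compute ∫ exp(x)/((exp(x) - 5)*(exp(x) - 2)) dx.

Let u = e^x, du = e^x dx.
The integral becomes ∫ du/((u-2)(u-5)); decompose into partial fractions.

log(exp(x) - 5)/3 - log(exp(x) - 2)/3 + C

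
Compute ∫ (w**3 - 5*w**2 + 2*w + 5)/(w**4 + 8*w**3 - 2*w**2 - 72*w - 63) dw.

Factor the denominator: (w - 3)*(w + 1)*(w + 3)*(w + 7).
Partial-fraction decomposition: 199/(80*(w + 7)) - 73/(48*(w + 3)) + 1/(16*(w + 1)) - 7/(240*(w - 3)).
Integrate each term: A/(w−a) contributes A·log|w−a|.

-7*log(w - 3)/240 + log(w + 1)/16 - 73*log(w + 3)/48 + 199*log(w + 7)/80 + C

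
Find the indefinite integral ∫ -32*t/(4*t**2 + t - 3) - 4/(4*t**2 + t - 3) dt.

Let u = 4*t**2 + t - 3, so du = (8*t + 1) dt.
Rewriting, the integral becomes -4·∫ 1/u du = -4·log(u).
Substituting back, u = 4*t**2 + t - 3.

-4*log(4*t**2 + t - 3) + C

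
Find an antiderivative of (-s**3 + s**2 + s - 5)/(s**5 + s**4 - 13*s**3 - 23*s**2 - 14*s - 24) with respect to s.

-7*log(s - 4)/102 - log(s + 2)/6 + 2*log(s + 3)/5 - 7*log(s**2 + 1)/85 + 12*atan(s)/85 + C

Factor the denominator: (s - 4)*(s + 2)*(s + 3)*(s**2 + 1).
Partial-fraction decomposition: -2*(7*s - 6)/(85*(s**2 + 1)) + 2/(5*(s + 3)) - 1/(6*(s + 2)) - 7/(102*(s - 4)).
Integrate each term; A/(s−a) gives A·log|s−a|; the (Bs+D)/(s²+p²) term gives a log and an atan.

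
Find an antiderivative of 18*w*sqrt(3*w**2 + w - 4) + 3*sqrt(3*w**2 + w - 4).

Let u = 3*w**2 + w - 4, so du = (6*w + 1) dw.
Rewriting, the integral becomes 3·∫ √u du = 3·(2/3)u^(3/2).
Substituting back, u = 3*w**2 + w - 4.

2*(3*w**2 + w - 4)**(3/2) + C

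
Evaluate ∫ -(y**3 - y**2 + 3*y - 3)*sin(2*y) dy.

y**3*cos(2*y)/2 - 3*y**2*sin(2*y)/4 - y**2*cos(2*y)/2 + y*sin(2*y)/2 + 3*y*cos(2*y)/4 - 3*sin(2*y)/8 - 5*cos(2*y)/4 + C

Use integration by parts with u = y**3 - y**2 + 3*y - 3, dv = -sin(2*y) dy, so v = cos(2*y)/2.
Apply parts 3 times (tabular method): alternate signs, differentiate u down to 0, integrate dv up.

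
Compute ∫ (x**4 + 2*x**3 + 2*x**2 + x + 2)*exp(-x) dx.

Use integration by parts with u = x**4 + 2*x**3 + 2*x**2 + x + 2, dv = exp(-x) dx, so v = -exp(-x).
Apply parts 4 times (tabular method): alternate signs, differentiate u down to 0, integrate dv up.

(-x**4 - 6*x**3 - 20*x**2 - 41*x - 43)*exp(-x) + C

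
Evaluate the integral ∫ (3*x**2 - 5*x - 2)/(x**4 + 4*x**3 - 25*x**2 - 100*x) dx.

log(x)/50 + 8*log(x - 5)/75 + 11*log(x + 4)/6 - 49*log(x + 5)/25 + C

Factor the denominator: x*(x - 5)*(x + 4)*(x + 5).
Partial-fraction decomposition: -49/(25*(x + 5)) + 11/(6*(x + 4)) + 8/(75*(x - 5)) + 1/(50*x).
Integrate each term: A/(x−a) contributes A·log|x−a|.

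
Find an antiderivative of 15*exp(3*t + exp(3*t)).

Let u = exp(3*t), so du = (3*exp(3*t)) dt.
Rewriting, the integral becomes 5·∫ e^u du = 5·e^u.
Substituting back, u = exp(3*t).

5*exp(exp(3*t)) + C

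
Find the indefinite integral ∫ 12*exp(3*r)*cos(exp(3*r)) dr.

Let u = exp(3*r), so du = (3*exp(3*r)) dr.
Rewriting, the integral becomes 4·∫ cos(u) du = 4·sin(u).
Substituting back, u = exp(3*r).

4*sin(exp(3*r)) + C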